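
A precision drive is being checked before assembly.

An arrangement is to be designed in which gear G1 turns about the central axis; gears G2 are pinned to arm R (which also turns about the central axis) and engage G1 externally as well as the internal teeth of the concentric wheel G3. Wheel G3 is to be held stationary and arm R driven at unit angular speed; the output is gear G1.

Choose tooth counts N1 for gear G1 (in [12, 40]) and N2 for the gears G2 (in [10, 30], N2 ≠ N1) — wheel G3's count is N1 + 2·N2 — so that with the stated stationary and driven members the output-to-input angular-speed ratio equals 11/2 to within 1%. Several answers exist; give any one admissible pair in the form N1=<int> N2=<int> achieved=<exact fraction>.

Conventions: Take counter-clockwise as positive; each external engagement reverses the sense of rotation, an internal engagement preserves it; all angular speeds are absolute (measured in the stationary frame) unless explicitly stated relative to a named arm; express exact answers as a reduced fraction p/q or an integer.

topology: planetary set — design target 11/2, arm = carrier (Willis)
Willis with ω_ring = 0: ω_sun/ω_arm = (N1+N3)/N1; set equal to 11/2  ⇒  N3/N1 = 11/2 − 1 = 9/2
N3 = N1 + 2·N2  ⇒  N2/N1 = (N3/N1 − 1)/2 = (9/2 − 1)/2 = 7/4
smallest multiple with N1 ≥ 12 and N2 ≥ 10: k = 3  ⇒  N1 = 3·4 = 12, N2 = 3·7 = 21 (N1 ≤ 40, N2 ≤ 30, N2 ≠ N1 ✓), N3 = 12 + 2·21 = 54
check: (N1+N3)/N1 with N1 = 12, N3 = 54 gives 11/2; |achieved − target| = 0 ≤ 11/200 ✓

N1=12 N2=21 achieved=11/2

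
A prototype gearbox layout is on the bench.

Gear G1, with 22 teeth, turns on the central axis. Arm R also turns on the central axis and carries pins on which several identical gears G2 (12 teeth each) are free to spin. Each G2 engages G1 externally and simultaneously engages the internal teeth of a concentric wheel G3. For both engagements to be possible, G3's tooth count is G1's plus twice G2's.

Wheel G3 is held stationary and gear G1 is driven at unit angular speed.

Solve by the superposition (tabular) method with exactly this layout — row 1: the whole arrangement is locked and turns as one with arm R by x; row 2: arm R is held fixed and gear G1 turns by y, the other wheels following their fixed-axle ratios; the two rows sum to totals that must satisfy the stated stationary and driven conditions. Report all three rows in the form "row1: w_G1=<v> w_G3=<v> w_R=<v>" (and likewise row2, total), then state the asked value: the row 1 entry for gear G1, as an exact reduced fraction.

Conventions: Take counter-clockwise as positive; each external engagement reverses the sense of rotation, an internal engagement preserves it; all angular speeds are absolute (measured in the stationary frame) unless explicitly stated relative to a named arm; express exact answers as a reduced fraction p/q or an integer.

row1: w_G1=11/34 w_G3=11/34 w_R=11/34
row2: w_G1=23/34 w_G3=-11/34 w_R=0
total: w_G1=1 w_G3=0 w_R=11/34
asked value: 11/34

planetary set (22T centre, 12T on arm, 46T internal) — Willis relation
row 1 (train locked, turned with arm): all members turn x
row 2 (arm held, sun turns y): ω_ring = −(22/46)·y, ω_arm = 0
boundary: total ω_ring = x − (22/46)·y = 0 and total ω_sun = x + y = 1  ⇒  y = 23/34, x = 11/34
row 2 ring = −(22/46)·23/34 = -11/34
totals (row 1 + row 2): sun 11/34 + 23/34 = 1, ring 11/34 + (-11/34) = 0, arm 11/34 + 0 = 11/34
asked cell (row1, sun) = 11/34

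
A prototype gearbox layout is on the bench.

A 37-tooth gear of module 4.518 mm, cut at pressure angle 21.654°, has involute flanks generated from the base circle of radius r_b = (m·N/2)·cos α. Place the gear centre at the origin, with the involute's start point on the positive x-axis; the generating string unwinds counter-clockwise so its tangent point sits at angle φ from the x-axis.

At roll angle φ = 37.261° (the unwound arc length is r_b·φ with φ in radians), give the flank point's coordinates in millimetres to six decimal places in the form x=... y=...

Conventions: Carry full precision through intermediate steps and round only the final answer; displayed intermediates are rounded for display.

class = single-mesh tooth geometry [base-circle involute, m = 4.518, 37T]
pitch radius r_p = m·N/2 = 4.518·37/2 = 83.583000
base radius r_b = r_p·cos α = 83.583000·cos 21.654° = 77.684474
roll angle φ = 37.261° = 0.65032713 rad
x = r_b·(cos φ + φ·sin φ) = 92.415335
y = r_b·(sin φ − φ·cos φ) = 6.825411

x=92.415335 y=6.825411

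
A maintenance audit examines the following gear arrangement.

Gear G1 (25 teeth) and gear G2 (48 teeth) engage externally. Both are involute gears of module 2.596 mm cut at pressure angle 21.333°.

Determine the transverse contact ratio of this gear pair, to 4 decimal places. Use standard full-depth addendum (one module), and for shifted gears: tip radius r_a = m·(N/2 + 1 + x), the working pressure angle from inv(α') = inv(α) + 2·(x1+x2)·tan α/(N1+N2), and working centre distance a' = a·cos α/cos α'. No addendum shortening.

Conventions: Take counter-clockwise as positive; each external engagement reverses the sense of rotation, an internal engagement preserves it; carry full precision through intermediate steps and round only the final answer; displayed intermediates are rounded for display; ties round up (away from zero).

single-mesh involute tooth geometry (25T engaging 48T at module 2.596)
base radii: r_b1 = 30.226586, r_b2 = 58.035046
tip radii: r_a1 = 35.046000, r_a2 = 64.900000
no profile shift: α' = α, a' = a
action lengths: √(r_a1²−r_b1²) = 17.736279, √(r_a2²−r_b2²) = 29.050706
base pitch p_b = π·m·cos α = 7.596770
CR = (17.736279 + 29.050706 − 94.754000·sin 21.33300°)/7.596770 = 1.621299
contact ratio ≈ 1.6213

1.6213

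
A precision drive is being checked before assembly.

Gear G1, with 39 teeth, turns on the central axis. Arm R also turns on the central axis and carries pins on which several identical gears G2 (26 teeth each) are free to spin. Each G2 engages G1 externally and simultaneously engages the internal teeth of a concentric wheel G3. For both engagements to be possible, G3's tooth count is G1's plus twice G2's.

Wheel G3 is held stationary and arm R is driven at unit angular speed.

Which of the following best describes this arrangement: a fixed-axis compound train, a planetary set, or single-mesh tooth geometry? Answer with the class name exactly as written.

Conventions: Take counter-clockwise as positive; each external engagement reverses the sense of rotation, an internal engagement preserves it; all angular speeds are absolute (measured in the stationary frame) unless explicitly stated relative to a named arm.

recognized (axles ride arm R): planetary set, 39/26/91 teeth
classification: planetary set

planetary set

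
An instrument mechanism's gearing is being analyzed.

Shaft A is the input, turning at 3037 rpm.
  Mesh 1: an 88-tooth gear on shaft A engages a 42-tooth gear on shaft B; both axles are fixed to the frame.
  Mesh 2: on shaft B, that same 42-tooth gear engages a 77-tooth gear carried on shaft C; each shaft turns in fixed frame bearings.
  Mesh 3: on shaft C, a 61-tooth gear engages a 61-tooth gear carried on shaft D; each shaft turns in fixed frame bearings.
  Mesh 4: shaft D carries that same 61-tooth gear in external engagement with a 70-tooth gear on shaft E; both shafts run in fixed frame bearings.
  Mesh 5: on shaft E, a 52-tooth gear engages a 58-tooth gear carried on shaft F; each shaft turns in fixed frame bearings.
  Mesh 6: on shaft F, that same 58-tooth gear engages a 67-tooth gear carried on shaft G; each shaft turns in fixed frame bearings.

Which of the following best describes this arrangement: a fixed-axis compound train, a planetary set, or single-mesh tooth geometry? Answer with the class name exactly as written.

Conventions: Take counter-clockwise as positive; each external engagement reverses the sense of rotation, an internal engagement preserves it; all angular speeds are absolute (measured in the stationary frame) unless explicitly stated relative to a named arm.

recognized (7 fixed axles, 6 meshes): fixed-axis compound train
classification: fixed-axis compound train

fixed-axis compound train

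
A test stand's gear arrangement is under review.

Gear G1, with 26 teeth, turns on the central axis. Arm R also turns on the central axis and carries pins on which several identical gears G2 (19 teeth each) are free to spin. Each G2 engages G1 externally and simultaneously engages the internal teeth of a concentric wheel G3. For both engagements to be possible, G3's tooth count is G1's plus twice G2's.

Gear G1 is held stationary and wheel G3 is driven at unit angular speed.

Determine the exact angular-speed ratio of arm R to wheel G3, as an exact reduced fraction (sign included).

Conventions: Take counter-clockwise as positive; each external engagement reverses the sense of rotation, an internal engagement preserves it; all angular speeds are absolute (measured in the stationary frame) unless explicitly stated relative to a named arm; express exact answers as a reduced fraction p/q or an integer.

32/45

recognized (axles ride arm R): planetary set, 26/19/64 teeth
ring teeth: 26 + 2·19 = 64
26(ω_sun−ω_arm) = −64(ω_ring−ω_arm),  ω_sun = 0, ω_ring = 1
26(0−ω_arm) = −64(1−ω_arm)  ⇒  90·ω_arm = 64  ⇒  ω_arm = 32/45
ω_out/ω_in = 32/45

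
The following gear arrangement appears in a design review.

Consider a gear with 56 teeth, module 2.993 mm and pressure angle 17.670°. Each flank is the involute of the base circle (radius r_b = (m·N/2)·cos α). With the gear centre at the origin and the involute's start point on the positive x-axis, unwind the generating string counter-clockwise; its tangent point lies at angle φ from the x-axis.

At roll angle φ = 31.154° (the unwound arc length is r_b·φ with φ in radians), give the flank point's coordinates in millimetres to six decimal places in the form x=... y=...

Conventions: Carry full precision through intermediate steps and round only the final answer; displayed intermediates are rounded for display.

topology: single-mesh involute geometry — m = 2.993, N = 56
pitch radius r_p = m·N/2 = 2.993·56/2 = 83.804000
base radius r_b = r_p·cos α = 83.804000·cos 17.670° = 79.850173
roll angle φ = 31.154° = 0.54373988 rad
x = r_b·(cos φ + φ·sin φ) = 90.795901
y = r_b·(sin φ − φ·cos φ) = 4.153683

x=90.795901 y=4.153683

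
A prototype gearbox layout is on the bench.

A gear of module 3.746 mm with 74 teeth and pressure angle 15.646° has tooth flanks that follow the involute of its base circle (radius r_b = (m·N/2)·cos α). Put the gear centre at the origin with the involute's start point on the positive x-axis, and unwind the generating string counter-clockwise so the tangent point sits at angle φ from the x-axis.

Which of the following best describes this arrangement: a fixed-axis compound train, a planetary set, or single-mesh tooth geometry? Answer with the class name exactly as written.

single-mesh tooth geometry

recognized (one wheel, involute flank): single-mesh tooth geometry, m = 3.746, N = 74
classification: single-mesh tooth geometry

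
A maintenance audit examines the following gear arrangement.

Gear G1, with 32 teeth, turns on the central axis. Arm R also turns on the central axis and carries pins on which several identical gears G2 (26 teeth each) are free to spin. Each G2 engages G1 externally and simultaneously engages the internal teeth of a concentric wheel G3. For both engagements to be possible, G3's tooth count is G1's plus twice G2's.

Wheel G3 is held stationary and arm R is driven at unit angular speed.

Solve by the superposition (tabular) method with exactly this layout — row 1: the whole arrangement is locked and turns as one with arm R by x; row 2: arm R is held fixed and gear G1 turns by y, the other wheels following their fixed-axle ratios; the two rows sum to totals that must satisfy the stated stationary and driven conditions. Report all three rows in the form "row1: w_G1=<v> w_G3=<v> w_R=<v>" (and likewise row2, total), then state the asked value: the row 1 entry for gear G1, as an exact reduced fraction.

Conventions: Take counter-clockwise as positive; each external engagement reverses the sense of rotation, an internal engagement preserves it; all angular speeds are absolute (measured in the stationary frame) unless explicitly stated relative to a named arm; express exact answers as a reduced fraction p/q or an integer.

row1: w_G1=1 w_G3=1 w_R=1
row2: w_G1=21/8 w_G3=-1 w_R=0
total: w_G1=29/8 w_G3=0 w_R=1
asked value: 1

class = planetary set [G3 = 32+2·26 = 84; Willis about the carrier]
row 1 (train locked, turned with arm): all members turn x
row 2 (arm held, sun turns y): ω_ring = −(32/84)·y, ω_arm = 0
boundary: total ω_ring = x − (32/84)·y = 0 and total ω_arm = x = 1  ⇒  y = 21/8, x = 1
row 2 ring = −(32/84)·21/8 = -1
totals (row 1 + row 2): sun 1 + 21/8 = 29/8, ring 1 + (-1) = 0, arm 1 + 0 = 1
asked cell (row1, sun) = 1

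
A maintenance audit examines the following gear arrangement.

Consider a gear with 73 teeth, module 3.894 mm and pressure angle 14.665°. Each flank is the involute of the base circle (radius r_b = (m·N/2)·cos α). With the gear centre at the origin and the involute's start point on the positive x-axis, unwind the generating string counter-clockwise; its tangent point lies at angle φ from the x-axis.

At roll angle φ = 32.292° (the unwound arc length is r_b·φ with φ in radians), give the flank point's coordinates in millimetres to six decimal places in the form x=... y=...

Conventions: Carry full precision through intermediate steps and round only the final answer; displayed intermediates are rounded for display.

x=157.635223 y=7.947715

topology: single-mesh involute geometry — m = 3.894, N = 73
pitch radius r_p = m·N/2 = 3.894·73/2 = 142.131000
base radius r_b = r_p·cos α = 142.131000·cos 14.665° = 137.500739
roll angle φ = 32.292° = 0.56360172 rad
x = r_b·(cos φ + φ·sin φ) = 157.635223
y = r_b·(sin φ − φ·cos φ) = 7.947715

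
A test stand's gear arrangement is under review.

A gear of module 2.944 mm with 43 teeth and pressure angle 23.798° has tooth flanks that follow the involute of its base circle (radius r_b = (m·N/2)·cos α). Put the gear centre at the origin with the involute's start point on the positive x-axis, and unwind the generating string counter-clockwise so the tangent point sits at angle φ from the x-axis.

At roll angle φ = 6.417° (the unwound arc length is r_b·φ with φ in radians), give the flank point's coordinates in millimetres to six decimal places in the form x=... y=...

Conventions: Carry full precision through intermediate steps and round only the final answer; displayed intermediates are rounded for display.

x=58.276264 y=0.027086

recognized (one wheel, involute flank): single-mesh tooth geometry, m = 2.944, N = 43
pitch radius r_p = m·N/2 = 2.944·43/2 = 63.296000
base radius r_b = r_p·cos α = 63.296000·cos 23.798° = 57.914179
roll angle φ = 6.417° = 0.11199778 rad
x = r_b·(cos φ + φ·sin φ) = 58.276264
y = r_b·(sin φ − φ·cos φ) = 0.027086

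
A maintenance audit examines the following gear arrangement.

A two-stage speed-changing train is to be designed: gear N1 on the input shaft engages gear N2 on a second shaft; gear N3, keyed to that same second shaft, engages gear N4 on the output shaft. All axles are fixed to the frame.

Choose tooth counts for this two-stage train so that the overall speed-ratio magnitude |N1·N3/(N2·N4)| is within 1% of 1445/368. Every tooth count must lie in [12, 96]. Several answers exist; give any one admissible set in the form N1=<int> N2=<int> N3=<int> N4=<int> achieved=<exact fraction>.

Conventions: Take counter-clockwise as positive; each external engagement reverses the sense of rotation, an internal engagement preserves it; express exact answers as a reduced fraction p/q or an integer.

N1=17 N2=16 N3=85 N4=23 achieved=1445/368

design class (target 1445/368): fixed-axis compound train
target = 1445/368 in lowest terms: an exact hit needs N1·N3 = k·1445 and N2·N4 = k·368 for one integer k, every count in [12, 96]; additionally prefer no 1:1 stage (N1 ≠ N2, N3 ≠ N4)
k = 1: N1·N3 = 1445 = 17·85, N2·N4 = 368 = 16·23
achieved = 17·85/(16·23) = 1445/368; |achieved − target| = 0 ≤ 289/7360 ✓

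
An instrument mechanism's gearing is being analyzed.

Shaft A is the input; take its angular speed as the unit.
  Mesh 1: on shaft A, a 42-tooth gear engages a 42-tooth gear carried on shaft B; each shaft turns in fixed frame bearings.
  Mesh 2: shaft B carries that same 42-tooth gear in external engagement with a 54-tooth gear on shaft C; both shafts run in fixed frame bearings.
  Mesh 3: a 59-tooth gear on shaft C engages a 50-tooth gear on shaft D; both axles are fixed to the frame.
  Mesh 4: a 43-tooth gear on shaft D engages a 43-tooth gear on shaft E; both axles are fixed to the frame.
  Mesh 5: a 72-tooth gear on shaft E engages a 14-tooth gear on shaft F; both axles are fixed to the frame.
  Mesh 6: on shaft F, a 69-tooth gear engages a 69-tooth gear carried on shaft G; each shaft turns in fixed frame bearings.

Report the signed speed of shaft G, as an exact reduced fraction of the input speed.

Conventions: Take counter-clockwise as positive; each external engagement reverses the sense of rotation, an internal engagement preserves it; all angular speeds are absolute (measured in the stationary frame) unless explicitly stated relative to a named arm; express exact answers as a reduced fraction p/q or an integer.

118/25

6-mesh fixed-axis compound train (all bearings frame-fixed)
mesh 1 [42T→42T]: |ω|/ω_in = 1×42/42 = 1, sense flips to −
mesh 2 [42T→54T]: |ω|/ω_in = 1×42/54 = 7/9, sense flips to +
mesh 3 [59T→50T]: |ω|/ω_in = (7/9)×59/50 = 413/450, sense flips to −
mesh 4 [43T→43T]: |ω|/ω_in = (413/450)×43/43 = 413/450, sense flips to +
mesh 5 [72T→14T]: |ω|/ω_in = (413/450)×72/14 = 118/25, sense flips to −
mesh 6 [69T→69T]: |ω|/ω_in = (118/25)×69/69 = 118/25, sense flips to +
signed output speed (× input speed) = 118/25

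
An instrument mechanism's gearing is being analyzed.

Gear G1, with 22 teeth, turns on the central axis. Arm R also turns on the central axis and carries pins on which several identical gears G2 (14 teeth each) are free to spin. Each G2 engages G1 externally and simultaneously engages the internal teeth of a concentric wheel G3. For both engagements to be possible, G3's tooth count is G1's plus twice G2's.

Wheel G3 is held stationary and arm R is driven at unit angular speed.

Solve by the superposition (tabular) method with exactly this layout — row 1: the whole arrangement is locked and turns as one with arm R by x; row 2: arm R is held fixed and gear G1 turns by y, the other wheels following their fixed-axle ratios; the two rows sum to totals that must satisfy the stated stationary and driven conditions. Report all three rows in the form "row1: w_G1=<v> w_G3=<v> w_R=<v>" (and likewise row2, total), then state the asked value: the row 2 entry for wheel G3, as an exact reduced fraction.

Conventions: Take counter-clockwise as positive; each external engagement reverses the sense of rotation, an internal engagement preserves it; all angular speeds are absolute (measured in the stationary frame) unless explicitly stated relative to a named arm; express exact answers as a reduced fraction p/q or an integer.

row1: w_G1=1 w_G3=1 w_R=1
row2: w_G1=25/11 w_G3=-1 w_R=0
total: w_G1=36/11 w_G3=0 w_R=1
asked value: -1

recognized (axles ride arm R): planetary set, 22/14/50 teeth
superposition row 1 [locked train]: every member turns x
row 2: sun turns y, ring = −(22/50)·y, arm 0
boundary: total ω_ring = x − (22/50)·y = 0 and total ω_arm = x = 1  ⇒  y = 25/11, x = 1
row 2 ring = −(22/50)·25/11 = -1
totals (row 1 + row 2): sun 1 + 25/11 = 36/11, ring 1 + (-1) = 0, arm 1 + 0 = 1
asked cell (row2, ring) = -1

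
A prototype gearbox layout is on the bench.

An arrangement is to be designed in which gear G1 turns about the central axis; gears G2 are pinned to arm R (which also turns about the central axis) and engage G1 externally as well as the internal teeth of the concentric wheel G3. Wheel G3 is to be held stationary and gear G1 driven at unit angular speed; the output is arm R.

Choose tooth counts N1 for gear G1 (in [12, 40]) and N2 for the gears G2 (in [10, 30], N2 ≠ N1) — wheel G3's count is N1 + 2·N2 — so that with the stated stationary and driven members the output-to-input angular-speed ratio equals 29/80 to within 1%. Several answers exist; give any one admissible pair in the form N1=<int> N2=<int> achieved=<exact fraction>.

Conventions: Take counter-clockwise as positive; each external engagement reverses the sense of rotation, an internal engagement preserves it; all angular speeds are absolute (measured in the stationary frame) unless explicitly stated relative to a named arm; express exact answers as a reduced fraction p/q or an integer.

N1=29 N2=11 achieved=29/80

class = planetary set [ratio 29/80 wanted; Willis about the carrier]
Willis with ω_ring = 0: ω_arm/ω_sun = N1/(N1+N3); set equal to 29/80  ⇒  N3/N1 = 1/(29/80) − 1 = 51/29
N3 = N1 + 2·N2  ⇒  N2/N1 = (N3/N1 − 1)/2 = (51/29 − 1)/2 = 11/29
smallest multiple with N1 ≥ 12 and N2 ≥ 10: k = 1  ⇒  N1 = 1·29 = 29, N2 = 1·11 = 11 (N1 ≤ 40, N2 ≤ 30, N2 ≠ N1 ✓), N3 = 29 + 2·11 = 51
check: N1/(N1+N3) with N1 = 29, N3 = 51 gives 29/80; |achieved − target| = 0 ≤ 29/8000 ✓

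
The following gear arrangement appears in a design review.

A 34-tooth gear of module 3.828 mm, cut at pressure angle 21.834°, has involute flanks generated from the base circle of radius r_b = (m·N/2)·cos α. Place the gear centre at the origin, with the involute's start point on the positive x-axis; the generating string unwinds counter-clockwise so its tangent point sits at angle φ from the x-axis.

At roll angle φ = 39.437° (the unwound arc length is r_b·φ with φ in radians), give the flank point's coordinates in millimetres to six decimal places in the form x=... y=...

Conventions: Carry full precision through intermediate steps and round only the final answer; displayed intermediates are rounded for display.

class = single-mesh tooth geometry [base-circle involute, m = 3.828, 34T]
pitch radius r_p = m·N/2 = 3.828·34/2 = 65.076000
base radius r_b = r_p·cos α = 65.076000·cos 21.834° = 60.407792
roll angle φ = 39.437° = 0.68830550 rad
x = r_b·(cos φ + φ·sin φ) = 73.066571
y = r_b·(sin φ − φ·cos φ) = 6.260353

x=73.066571 y=6.260353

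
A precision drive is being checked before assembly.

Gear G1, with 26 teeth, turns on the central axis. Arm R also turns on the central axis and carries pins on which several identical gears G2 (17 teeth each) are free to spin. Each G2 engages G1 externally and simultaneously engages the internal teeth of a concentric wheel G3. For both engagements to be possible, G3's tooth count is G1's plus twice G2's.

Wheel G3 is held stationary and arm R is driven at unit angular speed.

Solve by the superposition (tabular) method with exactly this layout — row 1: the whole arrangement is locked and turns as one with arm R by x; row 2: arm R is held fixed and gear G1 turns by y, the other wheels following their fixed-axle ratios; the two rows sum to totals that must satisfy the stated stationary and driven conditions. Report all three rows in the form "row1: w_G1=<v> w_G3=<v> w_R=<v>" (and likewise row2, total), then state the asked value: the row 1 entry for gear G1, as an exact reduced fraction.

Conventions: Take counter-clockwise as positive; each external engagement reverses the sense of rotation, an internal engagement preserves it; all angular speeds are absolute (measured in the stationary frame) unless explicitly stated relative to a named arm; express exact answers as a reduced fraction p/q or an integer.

class = planetary set [G3 = 26+2·17 = 60; Willis about the carrier]
row 1 (train locked, turned with arm): all members turn x
superposition row 2 [arm held]: sun y, ring −(26/60)·y, arm 0
boundary: total ω_ring = x − (26/60)·y = 0 and total ω_arm = x = 1  ⇒  y = 30/13, x = 1
row 2 ring = −(26/60)·30/13 = -1
totals (row 1 + row 2): sun 1 + 30/13 = 43/13, ring 1 + (-1) = 0, arm 1 + 0 = 1
asked cell (row1, sun) = 1

row1: w_G1=1 w_G3=1 w_R=1
row2: w_G1=30/13 w_G3=-1 w_R=0
total: w_G1=43/13 w_G3=0 w_R=1
asked value: 1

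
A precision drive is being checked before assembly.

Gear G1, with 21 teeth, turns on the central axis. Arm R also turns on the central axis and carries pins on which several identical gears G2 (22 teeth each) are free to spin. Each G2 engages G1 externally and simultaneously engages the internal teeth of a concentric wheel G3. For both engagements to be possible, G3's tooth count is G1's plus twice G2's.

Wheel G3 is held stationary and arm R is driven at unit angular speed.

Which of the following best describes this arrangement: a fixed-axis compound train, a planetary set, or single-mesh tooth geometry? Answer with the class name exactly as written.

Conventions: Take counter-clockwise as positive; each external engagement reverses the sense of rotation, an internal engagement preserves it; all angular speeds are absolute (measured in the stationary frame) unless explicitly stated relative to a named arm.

planetary set (21T centre, 22T on arm, 65T internal) — Willis relation
classification: planetary set

planetary set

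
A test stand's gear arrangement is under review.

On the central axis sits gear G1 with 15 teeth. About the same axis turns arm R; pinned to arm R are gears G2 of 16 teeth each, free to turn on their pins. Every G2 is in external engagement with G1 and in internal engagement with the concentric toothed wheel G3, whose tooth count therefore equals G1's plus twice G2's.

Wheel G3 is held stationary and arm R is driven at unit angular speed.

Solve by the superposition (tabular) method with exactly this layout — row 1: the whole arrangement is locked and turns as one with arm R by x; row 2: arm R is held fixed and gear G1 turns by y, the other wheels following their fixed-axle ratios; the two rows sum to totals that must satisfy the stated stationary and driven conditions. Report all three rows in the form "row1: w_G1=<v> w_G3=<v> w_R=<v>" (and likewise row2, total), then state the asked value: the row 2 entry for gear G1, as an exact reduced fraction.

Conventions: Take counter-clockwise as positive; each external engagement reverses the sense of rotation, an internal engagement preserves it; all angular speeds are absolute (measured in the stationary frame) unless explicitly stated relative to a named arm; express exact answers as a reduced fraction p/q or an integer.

class = planetary set [G3 = 15+2·16 = 47; Willis about the carrier]
row 1: whole set turns with the arm by x
row 2: sun turns y, ring = −(15/47)·y, arm 0
boundary: total ω_ring = x − (15/47)·y = 0 and total ω_arm = x = 1  ⇒  y = 47/15, x = 1
row 2 ring = −(15/47)·47/15 = -1
totals (row 1 + row 2): sun 1 + 47/15 = 62/15, ring 1 + (-1) = 0, arm 1 + 0 = 1
asked cell (row2, sun) = 47/15

row1: w_G1=1 w_G3=1 w_R=1
row2: w_G1=47/15 w_G3=-1 w_R=0
total: w_G1=62/15 w_G3=0 w_R=1
asked value: 47/15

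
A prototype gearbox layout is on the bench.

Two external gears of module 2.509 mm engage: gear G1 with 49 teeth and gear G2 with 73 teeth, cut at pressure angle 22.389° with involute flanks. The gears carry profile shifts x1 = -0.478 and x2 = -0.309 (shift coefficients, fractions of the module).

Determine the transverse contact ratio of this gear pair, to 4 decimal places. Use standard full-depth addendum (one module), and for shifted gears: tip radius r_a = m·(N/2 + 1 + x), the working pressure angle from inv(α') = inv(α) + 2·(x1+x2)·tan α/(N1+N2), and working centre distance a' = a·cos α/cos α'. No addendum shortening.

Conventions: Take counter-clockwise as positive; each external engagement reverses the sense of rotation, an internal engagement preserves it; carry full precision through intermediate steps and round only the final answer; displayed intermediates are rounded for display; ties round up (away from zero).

class = single-mesh tooth geometry [involute pair 49T × 73T, m = 2.509]
base radii: r_b1 = 56.836803, r_b2 = 84.675237
tip radii: r_a1 = 62.780198, r_a2 = 93.312219
inv(α') = inv(22.389°) + 2·(-0.478-0.309)·tan α/(49+73) = 0.01586913  ⇒  α' = 20.40813°
a' = a·cos α / cos α' = 153.0490·cos 22.389°/cos 20.40813° = 150.989256
action lengths: √(r_a1²−r_b1²) = 26.663291, √(r_a2²−r_b2²) = 39.208091
base pitch p_b = π·m·cos α = 7.288085
CR = (26.663291 + 39.208091 − 150.989256·sin 20.40813°)/7.288085 = 1.814011
contact ratio ≈ 1.8140

1.8140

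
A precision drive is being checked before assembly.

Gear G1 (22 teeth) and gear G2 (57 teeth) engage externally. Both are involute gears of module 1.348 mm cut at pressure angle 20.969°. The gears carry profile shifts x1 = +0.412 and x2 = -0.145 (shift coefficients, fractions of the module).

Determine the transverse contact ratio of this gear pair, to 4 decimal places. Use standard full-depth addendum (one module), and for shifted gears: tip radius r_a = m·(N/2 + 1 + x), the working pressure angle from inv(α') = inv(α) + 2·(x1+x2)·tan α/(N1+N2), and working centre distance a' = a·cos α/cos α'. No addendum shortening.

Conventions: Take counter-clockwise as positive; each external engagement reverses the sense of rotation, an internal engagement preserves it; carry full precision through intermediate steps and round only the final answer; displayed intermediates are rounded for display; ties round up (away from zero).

topology: single-mesh involute geometry — m = 1.348, 22T/57T pair
base radii: r_b1 = 13.846004, r_b2 = 35.873737
tip radii: r_a1 = 16.731376, r_a2 = 39.570540
inv(α') = inv(20.969°) + 2·(+0.412-0.145)·tan α/(22+57) = 0.01985583  ⇒  α' = 21.93027°
a' = a·cos α / cos α' = 53.2460·cos 20.969°/cos 21.93027° = 53.598153
action lengths: √(r_a1²−r_b1²) = 9.392930, √(r_a2²−r_b2²) = 16.700379
base pitch p_b = π·m·cos α = 3.954409
CR = (9.392930 + 16.700379 − 53.598153·sin 21.93027°)/3.954409 = 1.536407
contact ratio ≈ 1.5364

1.5364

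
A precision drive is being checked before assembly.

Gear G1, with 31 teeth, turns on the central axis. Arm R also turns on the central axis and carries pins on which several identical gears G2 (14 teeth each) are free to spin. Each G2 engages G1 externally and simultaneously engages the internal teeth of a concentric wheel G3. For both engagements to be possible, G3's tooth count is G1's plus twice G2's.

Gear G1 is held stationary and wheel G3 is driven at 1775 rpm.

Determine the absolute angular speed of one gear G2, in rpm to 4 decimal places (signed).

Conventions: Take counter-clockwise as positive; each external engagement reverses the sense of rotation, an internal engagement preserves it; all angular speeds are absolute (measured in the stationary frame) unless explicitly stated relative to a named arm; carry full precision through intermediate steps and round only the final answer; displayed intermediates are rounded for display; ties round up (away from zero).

+3740.1786 rpm

class = planetary set [G3 = 31+2·14 = 59; Willis about the carrier]
normalise by the input: solve with ω_ring = 1, then scale by 1775 rpm
ring teeth: 31 + 2·14 = 59
31(ω_sun−ω_arm) = −59(ω_ring−ω_arm),  ω_sun = 0, ω_ring = 1
31(0−ω_arm) = −59(1−ω_arm)  ⇒  90·ω_arm = 59  ⇒  ω_arm = 59/90
sun–planet mesh: 31·(0−59/90) = −14·(ω_p−ω_arm)  ⇒  ω_p−ω_arm = 1829/1260
ω_p = 59/90 + 1829/1260 = 59/28
scale: ω_p = 59/28 × 1775 rpm = +3740.1786 rpm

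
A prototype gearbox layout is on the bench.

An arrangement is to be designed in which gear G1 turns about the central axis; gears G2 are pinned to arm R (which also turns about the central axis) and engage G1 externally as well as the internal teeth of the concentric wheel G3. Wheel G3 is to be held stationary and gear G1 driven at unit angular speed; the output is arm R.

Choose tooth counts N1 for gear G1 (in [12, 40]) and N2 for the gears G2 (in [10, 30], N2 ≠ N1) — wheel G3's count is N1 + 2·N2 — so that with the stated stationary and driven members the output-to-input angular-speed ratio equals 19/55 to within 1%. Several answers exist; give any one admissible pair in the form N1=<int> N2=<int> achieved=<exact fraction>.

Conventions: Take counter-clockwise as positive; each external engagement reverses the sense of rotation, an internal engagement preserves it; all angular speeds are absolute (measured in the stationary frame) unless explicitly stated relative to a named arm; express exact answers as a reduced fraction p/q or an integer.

N1=38 N2=17 achieved=19/55

design class (target 19/55): planetary set
Willis with ω_ring = 0: ω_arm/ω_sun = N1/(N1+N3); set equal to 19/55  ⇒  N3/N1 = 1/(19/55) − 1 = 36/19
N3 = N1 + 2·N2  ⇒  N2/N1 = (N3/N1 − 1)/2 = (36/19 − 1)/2 = 17/38
smallest multiple with N1 ≥ 12 and N2 ≥ 10: k = 1  ⇒  N1 = 1·38 = 38, N2 = 1·17 = 17 (N1 ≤ 40, N2 ≤ 30, N2 ≠ N1 ✓), N3 = 38 + 2·17 = 72
check: N1/(N1+N3) with N1 = 38, N3 = 72 gives 19/55; |achieved − target| = 0 ≤ 19/5500 ✓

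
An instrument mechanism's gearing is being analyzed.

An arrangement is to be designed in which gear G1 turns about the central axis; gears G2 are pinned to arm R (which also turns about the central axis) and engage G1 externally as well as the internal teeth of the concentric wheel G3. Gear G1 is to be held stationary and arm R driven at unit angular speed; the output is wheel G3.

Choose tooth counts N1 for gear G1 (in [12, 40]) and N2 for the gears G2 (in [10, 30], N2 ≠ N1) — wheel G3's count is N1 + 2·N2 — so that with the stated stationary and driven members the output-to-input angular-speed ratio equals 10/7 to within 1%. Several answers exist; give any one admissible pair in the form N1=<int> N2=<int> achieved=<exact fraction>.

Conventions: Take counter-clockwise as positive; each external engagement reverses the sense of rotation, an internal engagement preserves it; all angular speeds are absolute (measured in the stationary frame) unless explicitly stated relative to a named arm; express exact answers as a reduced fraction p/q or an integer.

topology: planetary set — design target 10/7, arm = carrier (Willis)
Willis with ω_sun = 0: ω_ring/ω_arm = (N1+N3)/N3; set equal to 10/7  ⇒  N3/N1 = 1/(10/7 − 1) = 7/3
N3 = N1 + 2·N2  ⇒  N2/N1 = (N3/N1 − 1)/2 = (7/3 − 1)/2 = 2/3
smallest multiple with N1 ≥ 12 and N2 ≥ 10: k = 5  ⇒  N1 = 5·3 = 15, N2 = 5·2 = 10 (N1 ≤ 40, N2 ≤ 30, N2 ≠ N1 ✓), N3 = 15 + 2·10 = 35
check: (N1+N3)/N3 with N1 = 15, N3 = 35 gives 10/7; |achieved − target| = 0 ≤ 1/70 ✓

N1=15 N2=10 achieved=10/7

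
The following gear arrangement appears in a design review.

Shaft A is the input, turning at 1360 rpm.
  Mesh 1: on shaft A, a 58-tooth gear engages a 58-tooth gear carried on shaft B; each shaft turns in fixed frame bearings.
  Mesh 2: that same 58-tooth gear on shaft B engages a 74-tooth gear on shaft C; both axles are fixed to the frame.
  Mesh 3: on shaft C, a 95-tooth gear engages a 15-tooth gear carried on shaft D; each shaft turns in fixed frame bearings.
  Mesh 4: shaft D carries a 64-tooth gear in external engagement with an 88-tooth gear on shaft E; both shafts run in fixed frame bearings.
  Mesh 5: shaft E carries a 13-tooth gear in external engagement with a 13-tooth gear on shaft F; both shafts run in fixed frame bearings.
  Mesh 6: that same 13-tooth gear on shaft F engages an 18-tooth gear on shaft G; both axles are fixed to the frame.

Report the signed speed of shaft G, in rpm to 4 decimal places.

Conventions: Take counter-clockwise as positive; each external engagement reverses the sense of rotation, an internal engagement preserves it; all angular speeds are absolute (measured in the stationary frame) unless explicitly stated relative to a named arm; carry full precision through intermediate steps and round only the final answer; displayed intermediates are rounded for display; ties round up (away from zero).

topology: fixed-axis compound train — 6 meshes, A→G
mesh 1 [58T→58T]: ω = 1360.0000×58/58 = 1360.0000 rpm, sense flips to −
mesh 2 [58T→74T]: ω = 1360.0000×58/74 = 1065.9459 rpm, sense flips to +
mesh 3 [95T→15T]: ω = 1065.9459×95/15 = 6750.9910 rpm, sense flips to −
mesh 4 [64T→88T]: ω = 6750.9910×64/88 = 4909.8116 rpm, sense flips to +
mesh 5 [13T→13T]: ω = 4909.8116×13/13 = 4909.8116 rpm, sense flips to −
mesh 6 [13T→18T]: ω = 4909.8116×13/18 = 3545.9751 rpm, sense flips to +
signed output speed = +3545.9751 rpm

+3545.9751 rpm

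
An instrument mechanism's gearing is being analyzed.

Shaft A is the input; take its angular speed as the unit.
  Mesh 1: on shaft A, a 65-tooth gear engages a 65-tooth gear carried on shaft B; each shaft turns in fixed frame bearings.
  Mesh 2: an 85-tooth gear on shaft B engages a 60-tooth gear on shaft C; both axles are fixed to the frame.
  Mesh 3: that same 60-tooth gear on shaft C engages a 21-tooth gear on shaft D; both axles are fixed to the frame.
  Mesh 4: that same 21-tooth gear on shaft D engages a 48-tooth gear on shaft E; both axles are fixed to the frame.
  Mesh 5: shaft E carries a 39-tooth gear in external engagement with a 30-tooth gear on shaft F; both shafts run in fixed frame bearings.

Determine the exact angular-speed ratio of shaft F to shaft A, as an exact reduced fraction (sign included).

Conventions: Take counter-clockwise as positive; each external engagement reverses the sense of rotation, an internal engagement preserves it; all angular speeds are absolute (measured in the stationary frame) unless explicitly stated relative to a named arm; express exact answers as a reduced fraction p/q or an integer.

class = fixed-axis compound train [5 meshes; 5 ratios multiply, 5 sense flips]
mesh 1 [65T→65T]: running ratio 1, sense −
mesh 2 [85T→60T]: running ratio 17/12, sense +
mesh 3 [60T→21T]: running ratio 85/21, sense −
mesh 4 [21T→48T]: running ratio 85/48, sense +
mesh 5 [39T→30T]: running ratio 221/96, sense −
ω_out/ω_in = -221/96

-221/96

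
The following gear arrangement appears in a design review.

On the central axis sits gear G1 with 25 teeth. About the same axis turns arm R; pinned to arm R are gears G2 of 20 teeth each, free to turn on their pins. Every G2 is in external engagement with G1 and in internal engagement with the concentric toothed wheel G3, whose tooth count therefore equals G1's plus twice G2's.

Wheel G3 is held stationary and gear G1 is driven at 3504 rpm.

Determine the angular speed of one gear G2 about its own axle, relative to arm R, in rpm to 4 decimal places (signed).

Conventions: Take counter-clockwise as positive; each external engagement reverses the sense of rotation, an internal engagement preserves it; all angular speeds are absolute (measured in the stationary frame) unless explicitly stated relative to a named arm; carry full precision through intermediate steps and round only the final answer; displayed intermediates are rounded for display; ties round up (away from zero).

planetary set (25T centre, 20T on arm, 65T internal) — Willis relation
normalise by the input: solve with ω_sun = 1, then scale by 3504 rpm
ring teeth: 25 + 2·20 = 65
25(ω_sun−ω_arm) = −65(ω_ring−ω_arm),  ω_ring = 0, ω_sun = 1
25(1−ω_arm) = −65(0−ω_arm)  ⇒  90·ω_arm = 25  ⇒  ω_arm = 5/18
sun–planet mesh: 25·(1−5/18) = −20·(ω_p−ω_arm)  ⇒  ω_p−ω_arm = -65/72
scale: ω_p−ω_arm = -65/72 × 3504 rpm = -3163.3333 rpm

-3163.3333 rpm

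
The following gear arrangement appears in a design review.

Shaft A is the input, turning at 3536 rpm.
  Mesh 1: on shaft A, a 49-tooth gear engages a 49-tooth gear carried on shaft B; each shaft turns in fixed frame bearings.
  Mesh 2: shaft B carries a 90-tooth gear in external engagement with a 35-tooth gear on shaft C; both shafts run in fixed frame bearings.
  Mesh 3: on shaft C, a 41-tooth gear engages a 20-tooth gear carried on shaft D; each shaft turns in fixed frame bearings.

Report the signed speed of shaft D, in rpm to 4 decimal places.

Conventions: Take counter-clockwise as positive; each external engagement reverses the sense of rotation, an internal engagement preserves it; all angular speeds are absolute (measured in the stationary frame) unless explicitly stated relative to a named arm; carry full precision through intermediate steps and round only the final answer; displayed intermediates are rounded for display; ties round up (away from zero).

topology: fixed-axis compound train — 3 meshes, A→D
mesh 1 [49T→49T]: ω = 3536.0000×49/49 = 3536.0000 rpm, sense flips to −
mesh 2 [90T→35T]: ω = 3536.0000×90/35 = 9092.5714 rpm, sense flips to +
mesh 3 [41T→20T]: ω = 9092.5714×41/20 = 18639.7714 rpm, sense flips to −
signed output speed = -18639.7714 rpm

-18639.7714 rpm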